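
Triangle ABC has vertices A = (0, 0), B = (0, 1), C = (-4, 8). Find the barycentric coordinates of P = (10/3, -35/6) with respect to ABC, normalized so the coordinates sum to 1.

Signed area of the reference triangle: [ABC] = ½·(0·(1−8) + 0·(8−0) + (-4)·(0−1)) = ½·(0 + 0 + 4) = 2.
[PBC] = ½·((10/3)·(1−8) + 0·(8−(-35/6)) + (-4)·(-35/6−1)) = ½·(-70/3 + 0 + 82/3) = 2, so the A-coordinate is 2/2 = 1.
[APC] = ½·(0·(-35/6−8) + (10/3)·(8−0) + (-4)·(0−(-35/6))) = ½·(0 + 80/3 − 70/3) = 5/3, so the B-coordinate is 5/6.
[ABP] = ½·(0·(1−(-35/6)) + 0·(-35/6−0) + (10/3)·(0−1)) = ½·(0 + 0 − 10/3) = -5/3, so the C-coordinate is -5/6.

(1, 5/6, -5/6)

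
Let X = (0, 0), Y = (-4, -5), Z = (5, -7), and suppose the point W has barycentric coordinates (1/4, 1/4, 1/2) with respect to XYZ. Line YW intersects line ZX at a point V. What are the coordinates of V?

(10/3, -14/3)

Line YW meets ZX where the Y-coordinate vanishes; zeroing W's Y-weight and renormalizing leaves Z, X-weights 1/2 : 1/4 → (2/3, 1/3).
So V = (2/3)·Z + (1/3)·X = (10/3, -14/3).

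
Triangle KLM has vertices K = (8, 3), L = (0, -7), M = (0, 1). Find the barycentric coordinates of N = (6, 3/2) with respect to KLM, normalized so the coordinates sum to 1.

(3/4, 1/8, 1/8)

Signed area of the reference triangle: [KLM] = ½·(8·(-7−1) + 0·(1−3) + 0·(3−(-7))) = ½·(-64 + 0 + 0) = -32.
[NLM] = ½·(6·(-7−1) + 0·(1−(3/2)) + 0·(3/2−(-7))) = ½·(-48 + 0 + 0) = -24, so the K-coordinate is (-24)/(-32) = 3/4.
[KNM] = ½·(8·(3/2−1) + 6·(1−3) + 0·(3−(3/2))) = ½·(4 − 12 + 0) = -4, so the L-coordinate is 1/8.
[KLN] = ½·(8·(-7−(3/2)) + 0·(3/2−3) + 6·(3−(-7))) = ½·(-68 + 0 + 60) = -4, so the M-coordinate is 1/8.
Check: 3/4 + 1/8 + 1/8 = 1.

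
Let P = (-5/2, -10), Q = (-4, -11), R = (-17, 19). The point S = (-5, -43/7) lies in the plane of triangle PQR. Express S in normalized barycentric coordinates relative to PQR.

(4/7, 2/7, 1/7)

Signed area of the reference triangle: [PQR] = ½·((-5/2)·(-11−19) + (-4)·(19−(-10)) + (-17)·(-10−(-11))) = ½·(75 − 116 − 17) = -29.
[SQR] = ½·((-5)·(-11−19) + (-4)·(19−(-43/7)) + (-17)·(-43/7−(-11))) = ½·(150 − 704/7 − 578/7) = -116/7, so the P-coordinate is (-116/7)/(-29) = 4/7.
[PSR] = ½·((-5/2)·(-43/7−19) + (-5)·(19−(-10)) + (-17)·(-10−(-43/7))) = ½·(440/7 − 145 + 459/7) = -58/7, so the Q-coordinate is 2/7.
[PQS] = ½·((-5/2)·(-11−(-43/7)) + (-4)·(-43/7−(-10)) + (-5)·(-10−(-11))) = ½·(85/7 − 108/7 − 5) = -29/7, so the R-coordinate is 1/7.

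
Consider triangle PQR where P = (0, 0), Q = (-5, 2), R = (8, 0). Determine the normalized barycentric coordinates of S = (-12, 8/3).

(1/3, 4/3, -2/3)

Signed area of the reference triangle: [PQR] = ½·(0·(2−0) + (-5)·(0−0) + 8·(0−2)) = ½·(0 + 0 − 16) = -8.
[SQR] = ½·((-12)·(2−0) + (-5)·(0−(8/3)) + 8·(8/3−2)) = ½·(-24 + 40/3 + 16/3) = -8/3, so the P-coordinate is (-8/3)/(-8) = 1/3.
[PSR] = ½·(0·(8/3−0) + (-12)·(0−0) + 8·(0−(8/3))) = ½·(0 + 0 − 64/3) = -32/3, so the Q-coordinate is 4/3.
[PQS] = ½·(0·(2−(8/3)) + (-5)·(8/3−0) + (-12)·(0−2)) = ½·(0 − 40/3 + 24) = 16/3, so the R-coordinate is -2/3.
Check: 1/3 + 4/3 − 2/3 = 1.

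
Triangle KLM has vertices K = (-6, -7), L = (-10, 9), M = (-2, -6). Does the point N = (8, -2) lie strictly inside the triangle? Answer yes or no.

no

Barycentric coordinates of N: (-91/34, 3/34, 61/17).
The three coordinates are negative, positive, positive; a point is interior exactly when all three are positive.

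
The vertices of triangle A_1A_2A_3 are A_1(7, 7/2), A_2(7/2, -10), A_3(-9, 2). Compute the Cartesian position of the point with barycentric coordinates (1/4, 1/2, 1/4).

(5/4, -29/8)

P = (1/4)·A_1 + (1/2)·A_2 + (1/4)·A_3.
x-coordinate: (1/4)·7 + (1/2)·(7/2) + (1/4)·(-9) = 5/4.
y-coordinate: (1/4)·(7/2) + (1/2)·(-10) + (1/4)·2 = -29/8.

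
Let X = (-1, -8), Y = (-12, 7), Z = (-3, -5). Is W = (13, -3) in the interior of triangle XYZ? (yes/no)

Barycentric coordinates of W: (-70, -52/3, 265/3).
The three coordinates are negative, negative, positive; a point is interior exactly when all three are positive.

no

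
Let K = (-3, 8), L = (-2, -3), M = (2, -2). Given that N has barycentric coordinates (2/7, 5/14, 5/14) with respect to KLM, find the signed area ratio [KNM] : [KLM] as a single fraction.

5/14

The signed ratio [KNM]/[KLM] equals the barycentric coordinate of N at vertex L, which is 5/14.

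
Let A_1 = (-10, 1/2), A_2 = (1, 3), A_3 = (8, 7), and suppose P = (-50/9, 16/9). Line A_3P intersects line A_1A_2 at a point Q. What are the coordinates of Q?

(-29/4, 9/8)

Barycentric coordinates of P with respect to A_1A_2A_3: (2/3, 2/9, 1/9).
On side A_1A_2 the A_3-coordinate is zero; dropping P's A_3-weight 1/9 and renormalizing the remaining 2/3 : 2/9 gives weights 3/4, 1/4 on A_1, A_2.
Q = (3/4)·(-10, 1/2) + (1/4)·(1, 3) = (-29/4, 9/8).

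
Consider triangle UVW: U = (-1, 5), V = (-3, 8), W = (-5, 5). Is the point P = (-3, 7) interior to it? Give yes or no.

Barycentric coordinates of P: (1/6, 2/3, 1/6).
The three coordinates are positive, positive, positive; a point is interior exactly when all three are positive.

yes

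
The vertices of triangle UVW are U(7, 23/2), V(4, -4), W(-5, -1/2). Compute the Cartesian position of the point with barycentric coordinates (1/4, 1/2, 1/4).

P = (1/4)·U + (1/2)·V + (1/4)·W.
x-coordinate: (1/4)·7 + (1/2)·4 + (1/4)·(-5) = 5/2.
y-coordinate: (1/4)·(23/2) + (1/2)·(-4) + (1/4)·(-1/2) = 3/4.

(5/2, 3/4)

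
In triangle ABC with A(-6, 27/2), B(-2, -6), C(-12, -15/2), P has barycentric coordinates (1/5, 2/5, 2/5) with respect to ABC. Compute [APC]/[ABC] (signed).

The signed ratio [APC]/[ABC] equals the barycentric coordinate of P at vertex B, which is 2/5.

2/5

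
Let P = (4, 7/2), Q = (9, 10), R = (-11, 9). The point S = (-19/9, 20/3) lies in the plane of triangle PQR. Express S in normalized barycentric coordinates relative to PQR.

(4/9, 1/9, 4/9)

Signed area of the reference triangle: [PQR] = ½·(4·(10−9) + 9·(9−(7/2)) + (-11)·(7/2−10)) = ½·(4 + 99/2 + 143/2) = 125/2.
[SQR] = ½·((-19/9)·(10−9) + 9·(9−(20/3)) + (-11)·(20/3−10)) = ½·(-19/9 + 21 + 110/3) = 250/9, so the P-coordinate is (250/9)/(125/2) = 4/9.
[PSR] = ½·(4·(20/3−9) + (-19/9)·(9−(7/2)) + (-11)·(7/2−(20/3))) = ½·(-28/3 − 209/18 + 209/6) = 125/18, so the Q-coordinate is 1/9.
[PQS] = ½·(4·(10−(20/3)) + 9·(20/3−(7/2)) + (-19/9)·(7/2−10)) = ½·(40/3 + 57/2 + 247/18) = 250/9, so the R-coordinate is 4/9.
Check: 4/9 + 1/9 + 4/9 = 1.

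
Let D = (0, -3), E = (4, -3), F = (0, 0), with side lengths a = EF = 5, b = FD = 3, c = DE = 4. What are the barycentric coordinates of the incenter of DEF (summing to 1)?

The incenter has barycentric coordinates proportional to the opposite side lengths: (5 : 3 : 4).
Normalizing by 5+3+4 = 12 gives (5/12, 1/4, 1/3).

(5/12, 1/4, 1/3)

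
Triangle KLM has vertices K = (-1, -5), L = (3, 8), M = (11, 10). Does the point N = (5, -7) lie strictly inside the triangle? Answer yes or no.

Barycentric coordinates of N: (31/24, -19/16, 43/48).
The three coordinates are positive, negative, positive; a point is interior exactly when all three are positive.

no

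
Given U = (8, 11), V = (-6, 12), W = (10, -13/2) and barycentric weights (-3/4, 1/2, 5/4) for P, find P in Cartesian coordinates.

P = (-3/4)·U + (1/2)·V + (5/4)·W.
x-coordinate: (-3/4)·8 + (1/2)·(-6) + (5/4)·10 = 7/2.
y-coordinate: (-3/4)·11 + (1/2)·12 + (5/4)·(-13/2) = -83/8.

(7/2, -83/8)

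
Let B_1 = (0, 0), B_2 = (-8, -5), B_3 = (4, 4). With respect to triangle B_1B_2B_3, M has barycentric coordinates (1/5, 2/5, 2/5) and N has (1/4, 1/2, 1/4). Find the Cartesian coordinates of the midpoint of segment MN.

Barycentric coordinates of the midpoint are the average: (9/40, 9/20, 13/40).
Converting: (9/40)·B_1 + (9/20)·B_2 + (13/40)·B_3 = (-23/10, -19/20).

(-23/10, -19/20)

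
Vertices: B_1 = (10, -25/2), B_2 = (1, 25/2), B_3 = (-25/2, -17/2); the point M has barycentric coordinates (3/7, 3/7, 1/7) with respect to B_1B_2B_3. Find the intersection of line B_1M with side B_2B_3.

Line B_1M meets B_2B_3 where the B_1-coordinate vanishes; zeroing M's B_1-weight and renormalizing leaves B_2, B_3-weights 3/7 : 1/7 → (3/4, 1/4).
So N = (3/4)·B_2 + (1/4)·B_3 = (-19/8, 29/4).

(-19/8, 29/4)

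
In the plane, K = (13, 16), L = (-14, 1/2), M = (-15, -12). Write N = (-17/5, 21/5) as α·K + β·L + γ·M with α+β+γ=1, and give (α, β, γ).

(2/5, 2/5, 1/5)

Signed area of the reference triangle: [KLM] = ½·(13·(1/2−(-12)) + (-14)·(-12−16) + (-15)·(16−(1/2))) = ½·(325/2 + 392 − 465/2) = 161.
[NLM] = ½·((-17/5)·(1/2−(-12)) + (-14)·(-12−(21/5)) + (-15)·(21/5−(1/2))) = ½·(-85/2 + 1134/5 − 111/2) = 322/5, so the K-coordinate is (322/5)/161 = 2/5.
[KNM] = ½·(13·(21/5−(-12)) + (-17/5)·(-12−16) + (-15)·(16−(21/5))) = ½·(1053/5 + 476/5 − 177) = 322/5, so the L-coordinate is 2/5.
[KLN] = ½·(13·(1/2−(21/5)) + (-14)·(21/5−16) + (-17/5)·(16−(1/2))) = ½·(-481/10 + 826/5 − 527/10) = 161/5, so the M-coordinate is 1/5.
Check: 2/5 + 2/5 + 1/5 = 1.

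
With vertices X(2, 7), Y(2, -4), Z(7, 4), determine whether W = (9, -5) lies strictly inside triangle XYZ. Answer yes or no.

Barycentric coordinates of W: (-61/55, 39/55, 7/5).
The three coordinates are negative, positive, positive; a point is interior exactly when all three are positive.

no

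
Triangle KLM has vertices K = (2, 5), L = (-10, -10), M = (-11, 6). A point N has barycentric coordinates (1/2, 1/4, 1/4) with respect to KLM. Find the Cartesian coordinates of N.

(-17/4, 3/2)

N = (1/2)·K + (1/4)·L + (1/4)·M.
x-coordinate: (1/2)·2 + (1/4)·(-10) + (1/4)·(-11) = -17/4.
y-coordinate: (1/2)·5 + (1/4)·(-10) + (1/4)·6 = 3/2.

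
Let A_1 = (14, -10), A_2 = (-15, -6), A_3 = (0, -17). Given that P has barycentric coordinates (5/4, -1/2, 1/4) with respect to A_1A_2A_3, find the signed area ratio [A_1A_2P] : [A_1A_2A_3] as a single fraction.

The signed ratio [A_1A_2P]/[A_1A_2A_3] equals the barycentric coordinate of P at vertex A_3, which is 1/4.

1/4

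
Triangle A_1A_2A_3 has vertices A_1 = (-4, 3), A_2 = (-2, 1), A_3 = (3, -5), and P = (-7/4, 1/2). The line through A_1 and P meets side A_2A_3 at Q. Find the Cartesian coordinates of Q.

Barycentric coordinates of P with respect to A_1A_2A_3: (1/2, 1/4, 1/4).
On side A_2A_3 the A_1-coordinate is zero; dropping P's A_1-weight 1/2 and renormalizing the remaining 1/4 : 1/4 gives weights 1/2, 1/2 on A_2, A_3.
Q = (1/2)·(-2, 1) + (1/2)·(3, -5) = (1/2, -2).

(1/2, -2)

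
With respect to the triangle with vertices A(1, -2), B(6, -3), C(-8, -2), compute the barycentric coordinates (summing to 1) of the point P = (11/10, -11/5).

Signed area of the reference triangle: [ABC] = ½·(1·(-3−(-2)) + 6·(-2−(-2)) + (-8)·(-2−(-3))) = ½·(-1 + 0 − 8) = -9/2.
[PBC] = ½·((11/10)·(-3−(-2)) + 6·(-2−(-11/5)) + (-8)·(-11/5−(-3))) = ½·(-11/10 + 6/5 − 32/5) = -63/20, so the A-coordinate is (-63/20)/(-9/2) = 7/10.
[APC] = ½·(1·(-11/5−(-2)) + (11/10)·(-2−(-2)) + (-8)·(-2−(-11/5))) = ½·(-1/5 + 0 − 8/5) = -9/10, so the B-coordinate is 1/5.
[ABP] = ½·(1·(-3−(-11/5)) + 6·(-11/5−(-2)) + (11/10)·(-2−(-3))) = ½·(-4/5 − 6/5 + 11/10) = -9/20, so the C-coordinate is 1/10.

(7/10, 1/5, 1/10)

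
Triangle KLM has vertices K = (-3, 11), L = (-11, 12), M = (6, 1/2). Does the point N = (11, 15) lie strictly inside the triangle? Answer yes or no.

no

Barycentric coordinates of N: (304/75, -61/25, -46/75).
The three coordinates are positive, negative, negative; a point is interior exactly when all three are positive.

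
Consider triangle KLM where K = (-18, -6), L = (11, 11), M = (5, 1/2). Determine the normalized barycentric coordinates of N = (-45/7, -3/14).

Signed area of the reference triangle: [KLM] = ½·((-18)·(11−(1/2)) + 11·(1/2−(-6)) + 5·(-6−11)) = ½·(-189 + 143/2 − 85) = -405/4.
[NLM] = ½·((-45/7)·(11−(1/2)) + 11·(1/2−(-3/14)) + 5·(-3/14−11)) = ½·(-135/2 + 55/7 − 785/14) = -405/7, so the K-coordinate is (-405/7)/(-405/4) = 4/7.
[KNM] = ½·((-18)·(-3/14−(1/2)) + (-45/7)·(1/2−(-6)) + 5·(-6−(-3/14))) = ½·(90/7 − 585/14 − 405/14) = -405/14, so the L-coordinate is 2/7.
[KLN] = ½·((-18)·(11−(-3/14)) + 11·(-3/14−(-6)) + (-45/7)·(-6−11)) = ½·(-1413/7 + 891/14 + 765/7) = -405/28, so the M-coordinate is 1/7.

(4/7, 2/7, 1/7)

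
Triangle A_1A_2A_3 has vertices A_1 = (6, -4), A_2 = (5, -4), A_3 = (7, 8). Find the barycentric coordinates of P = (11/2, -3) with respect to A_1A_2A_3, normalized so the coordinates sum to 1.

(1/3, 7/12, 1/12)

Signed area of the reference triangle: [A_1A_2A_3] = ½·(6·(-4−8) + 5·(8−(-4)) + 7·(-4−(-4))) = ½·(-72 + 60 + 0) = -6.
[PA_2A_3] = ½·((11/2)·(-4−8) + 5·(8−(-3)) + 7·(-3−(-4))) = ½·(-66 + 55 + 7) = -2, so the A_1-coordinate is (-2)/(-6) = 1/3.
[A_1PA_3] = ½·(6·(-3−8) + (11/2)·(8−(-4)) + 7·(-4−(-3))) = ½·(-66 + 66 − 7) = -7/2, so the A_2-coordinate is 7/12.
[A_1A_2P] = ½·(6·(-4−(-3)) + 5·(-3−(-4)) + (11/2)·(-4−(-4))) = ½·(-6 + 5 + 0) = -1/2, so the A_3-coordinate is 1/12.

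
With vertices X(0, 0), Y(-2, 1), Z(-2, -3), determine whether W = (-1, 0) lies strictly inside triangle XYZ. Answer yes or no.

yes

Barycentric coordinates of W: (1/2, 3/8, 1/8).
The three coordinates are positive, positive, positive; a point is interior exactly when all three are positive.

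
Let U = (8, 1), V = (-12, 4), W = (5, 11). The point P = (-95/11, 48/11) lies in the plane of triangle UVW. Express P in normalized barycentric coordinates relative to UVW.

Signed area of the reference triangle: [UVW] = ½·(8·(4−11) + (-12)·(11−1) + 5·(1−4)) = ½·(-56 − 120 − 15) = -191/2.
[PVW] = ½·((-95/11)·(4−11) + (-12)·(11−(48/11)) + 5·(48/11−4)) = ½·(665/11 − 876/11 + 20/11) = -191/22, so the U-coordinate is (-191/22)/(-191/2) = 1/11.
[UPW] = ½·(8·(48/11−11) + (-95/11)·(11−1) + 5·(1−(48/11))) = ½·(-584/11 − 950/11 − 185/11) = -1719/22, so the V-coordinate is 9/11.
[UVP] = ½·(8·(4−(48/11)) + (-12)·(48/11−1) + (-95/11)·(1−4)) = ½·(-32/11 − 444/11 + 285/11) = -191/22, so the W-coordinate is 1/11.

(1/11, 9/11, 1/11)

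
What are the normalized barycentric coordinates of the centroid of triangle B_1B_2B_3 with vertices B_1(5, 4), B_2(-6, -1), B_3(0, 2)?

The centroid is the average of the vertices, so each weight is 1/3.

(1/3, 1/3, 1/3)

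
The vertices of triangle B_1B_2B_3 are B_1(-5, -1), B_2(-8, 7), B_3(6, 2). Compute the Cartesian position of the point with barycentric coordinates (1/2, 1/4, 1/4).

(-3, 7/4)

M = (1/2)·B_1 + (1/4)·B_2 + (1/4)·B_3.
x-coordinate: (1/2)·(-5) + (1/4)·(-8) + (1/4)·6 = -3.
y-coordinate: (1/2)·(-1) + (1/4)·7 + (1/4)·2 = 7/4.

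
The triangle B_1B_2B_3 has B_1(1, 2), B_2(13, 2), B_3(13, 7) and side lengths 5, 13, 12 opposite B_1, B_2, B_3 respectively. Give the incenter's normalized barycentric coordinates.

(1/6, 13/30, 2/5)

The incenter has barycentric coordinates proportional to the opposite side lengths: (5 : 13 : 12).
Normalizing by 5+13+12 = 30 gives (1/6, 13/30, 2/5).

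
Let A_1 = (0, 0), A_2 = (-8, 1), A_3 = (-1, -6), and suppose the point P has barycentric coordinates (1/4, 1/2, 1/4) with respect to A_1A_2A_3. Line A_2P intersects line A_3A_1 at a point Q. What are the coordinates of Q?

Line A_2P meets A_3A_1 where the A_2-coordinate vanishes; zeroing P's A_2-weight and renormalizing leaves A_3, A_1-weights 1/4 : 1/4 → (1/2, 1/2).
So Q = (1/2)·A_3 + (1/2)·A_1 = (-1/2, -3).

(-1/2, -3)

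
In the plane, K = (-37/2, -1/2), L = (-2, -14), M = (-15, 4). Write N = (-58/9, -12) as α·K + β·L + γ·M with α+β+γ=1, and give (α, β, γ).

Signed area of the reference triangle: [KLM] = ½·((-37/2)·(-14−4) + (-2)·(4−(-1/2)) + (-15)·(-1/2−(-14))) = ½·(333 − 9 − 405/2) = 243/4.
[NLM] = ½·((-58/9)·(-14−4) + (-2)·(4−(-12)) + (-15)·(-12−(-14))) = ½·(116 − 32 − 30) = 27, so the K-coordinate is 27/(243/4) = 4/9.
[KNM] = ½·((-37/2)·(-12−4) + (-58/9)·(4−(-1/2)) + (-15)·(-1/2−(-12))) = ½·(296 − 29 − 345/2) = 189/4, so the L-coordinate is 7/9.
[KLN] = ½·((-37/2)·(-14−(-12)) + (-2)·(-12−(-1/2)) + (-58/9)·(-1/2−(-14))) = ½·(37 + 23 − 87) = -27/2, so the M-coordinate is -2/9.
Check: 4/9 + 7/9 − 2/9 = 1.

(4/9, 7/9, -2/9)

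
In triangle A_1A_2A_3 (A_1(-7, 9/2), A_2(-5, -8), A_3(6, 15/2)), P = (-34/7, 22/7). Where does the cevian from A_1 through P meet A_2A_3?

Barycentric coordinates of P with respect to A_1A_2A_3: (5/7, 1/7, 1/7).
On side A_2A_3 the A_1-coordinate is zero; dropping P's A_1-weight 5/7 and renormalizing the remaining 1/7 : 1/7 gives weights 1/2, 1/2 on A_2, A_3.
Q = (1/2)·(-5, -8) + (1/2)·(6, 15/2) = (1/2, -1/4).

(1/2, -1/4)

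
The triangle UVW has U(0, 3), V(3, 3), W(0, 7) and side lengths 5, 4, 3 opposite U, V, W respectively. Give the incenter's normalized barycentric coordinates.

The incenter has barycentric coordinates proportional to the opposite side lengths: (5 : 4 : 3).
Normalizing by 5+4+3 = 12 gives (5/12, 1/3, 1/4).

(5/12, 1/3, 1/4)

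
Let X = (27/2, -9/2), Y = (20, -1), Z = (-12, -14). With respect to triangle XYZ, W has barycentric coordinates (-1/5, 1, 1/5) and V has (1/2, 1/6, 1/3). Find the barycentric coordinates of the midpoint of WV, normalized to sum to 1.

Since both coordinate triples sum to 1, the midpoint's barycentrics are the componentwise average.
(-1/5+1/2)/2 = 3/20; similarly 7/12 and 4/15.

(3/20, 7/12, 4/15)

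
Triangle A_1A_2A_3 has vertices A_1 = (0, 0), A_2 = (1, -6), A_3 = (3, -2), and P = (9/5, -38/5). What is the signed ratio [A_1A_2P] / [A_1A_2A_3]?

[A_1A_2A_3] = ½·(0·(-6−(-2)) + 1·(-2−0) + 3·(0−(-6))) = ½·(0 − 2 + 18) = 8.
[A_1A_2P] = ½·(0·(-6−(-38/5)) + 1·(-38/5−0) + (9/5)·(0−(-6))) = ½·(0 − 38/5 + 54/5) = 8/5, so the ratio is (8/5)/8 = 1/5.

1/5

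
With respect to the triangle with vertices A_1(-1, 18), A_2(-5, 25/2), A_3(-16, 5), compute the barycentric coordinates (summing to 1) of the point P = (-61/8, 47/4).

Signed area of the reference triangle: [A_1A_2A_3] = ½·((-1)·(25/2−5) + (-5)·(5−18) + (-16)·(18−(25/2))) = ½·(-15/2 + 65 − 88) = -61/4.
[PA_2A_3] = ½·((-61/8)·(25/2−5) + (-5)·(5−(47/4)) + (-16)·(47/4−(25/2))) = ½·(-915/16 + 135/4 + 12) = -183/32, so the A_1-coordinate is (-183/32)/(-61/4) = 3/8.
[A_1PA_3] = ½·((-1)·(47/4−5) + (-61/8)·(5−18) + (-16)·(18−(47/4))) = ½·(-27/4 + 793/8 − 100) = -61/16, so the A_2-coordinate is 1/4.
[A_1A_2P] = ½·((-1)·(25/2−(47/4)) + (-5)·(47/4−18) + (-61/8)·(18−(25/2))) = ½·(-3/4 + 125/4 − 671/16) = -183/32, so the A_3-coordinate is 3/8.

(3/8, 1/4, 3/8)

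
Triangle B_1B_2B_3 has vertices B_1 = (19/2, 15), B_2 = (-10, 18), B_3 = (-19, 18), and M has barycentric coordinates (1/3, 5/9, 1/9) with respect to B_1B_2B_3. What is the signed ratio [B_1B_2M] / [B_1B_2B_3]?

1/9

The signed ratio [B_1B_2M]/[B_1B_2B_3] equals the barycentric coordinate of M at vertex B_3, which is 1/9.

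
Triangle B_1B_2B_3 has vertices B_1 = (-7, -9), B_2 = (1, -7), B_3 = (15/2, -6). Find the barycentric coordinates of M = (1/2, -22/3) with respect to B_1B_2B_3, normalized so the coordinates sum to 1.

(1/3, 1/3, 1/3)

Signed area of the reference triangle: [B_1B_2B_3] = ½·((-7)·(-7−(-6)) + 1·(-6−(-9)) + (15/2)·(-9−(-7))) = ½·(7 + 3 − 15) = -5/2.
[MB_2B_3] = ½·((1/2)·(-7−(-6)) + 1·(-6−(-22/3)) + (15/2)·(-22/3−(-7))) = ½·(-1/2 + 4/3 − 5/2) = -5/6, so the B_1-coordinate is (-5/6)/(-5/2) = 1/3.
[B_1MB_3] = ½·((-7)·(-22/3−(-6)) + (1/2)·(-6−(-9)) + (15/2)·(-9−(-22/3))) = ½·(28/3 + 3/2 − 25/2) = -5/6, so the B_2-coordinate is 1/3.
[B_1B_2M] = ½·((-7)·(-7−(-22/3)) + 1·(-22/3−(-9)) + (1/2)·(-9−(-7))) = ½·(-7/3 + 5/3 − 1) = -5/6, so the B_3-coordinate is 1/3.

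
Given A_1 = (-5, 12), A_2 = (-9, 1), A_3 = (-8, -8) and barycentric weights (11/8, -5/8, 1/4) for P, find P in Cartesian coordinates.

(-13/4, 111/8)

P = (11/8)·A_1 + (-5/8)·A_2 + (1/4)·A_3.
x-coordinate: (11/8)·(-5) + (-5/8)·(-9) + (1/4)·(-8) = -13/4.
y-coordinate: (11/8)·12 + (-5/8)·1 + (1/4)·(-8) = 111/8.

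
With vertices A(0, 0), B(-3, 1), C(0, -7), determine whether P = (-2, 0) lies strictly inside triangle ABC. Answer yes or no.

Barycentric coordinates of P: (5/21, 2/3, 2/21).
The three coordinates are positive, positive, positive; a point is interior exactly when all three are positive.

yes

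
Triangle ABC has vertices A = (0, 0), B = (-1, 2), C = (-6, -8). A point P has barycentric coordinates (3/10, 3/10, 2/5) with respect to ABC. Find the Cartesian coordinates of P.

(-27/10, -13/5)

P = (3/10)·A + (3/10)·B + (2/5)·C.
x-coordinate: (3/10)·0 + (3/10)·(-1) + (2/5)·(-6) = -27/10.
y-coordinate: (3/10)·0 + (3/10)·2 + (2/5)·(-8) = -13/5.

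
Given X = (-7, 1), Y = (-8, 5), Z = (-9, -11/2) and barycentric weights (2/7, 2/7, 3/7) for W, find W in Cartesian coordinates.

(-57/7, -9/14)

W = (2/7)·X + (2/7)·Y + (3/7)·Z.
x-coordinate: (2/7)·(-7) + (2/7)·(-8) + (3/7)·(-9) = -57/7.
y-coordinate: (2/7)·1 + (2/7)·5 + (3/7)·(-11/2) = -9/14.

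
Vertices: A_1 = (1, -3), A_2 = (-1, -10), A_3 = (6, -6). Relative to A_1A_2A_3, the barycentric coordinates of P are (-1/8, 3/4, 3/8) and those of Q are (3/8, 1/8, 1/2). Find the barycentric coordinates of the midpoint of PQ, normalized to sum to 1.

(1/8, 7/16, 7/16)

Since both coordinate triples sum to 1, the midpoint's barycentrics are the componentwise average.
(-1/8+3/8)/2 = 1/8; similarly 7/16 and 7/16.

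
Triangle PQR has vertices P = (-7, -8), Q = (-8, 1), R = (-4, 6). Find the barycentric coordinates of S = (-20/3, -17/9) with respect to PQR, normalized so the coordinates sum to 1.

(4/9, 1/3, 2/9)

Signed area of the reference triangle: [PQR] = ½·((-7)·(1−6) + (-8)·(6−(-8)) + (-4)·(-8−1)) = ½·(35 − 112 + 36) = -41/2.
[SQR] = ½·((-20/3)·(1−6) + (-8)·(6−(-17/9)) + (-4)·(-17/9−1)) = ½·(100/3 − 568/9 + 104/9) = -82/9, so the P-coordinate is (-82/9)/(-41/2) = 4/9.
[PSR] = ½·((-7)·(-17/9−6) + (-20/3)·(6−(-8)) + (-4)·(-8−(-17/9))) = ½·(497/9 − 280/3 + 220/9) = -41/6, so the Q-coordinate is 1/3.
[PQS] = ½·((-7)·(1−(-17/9)) + (-8)·(-17/9−(-8)) + (-20/3)·(-8−1)) = ½·(-182/9 − 440/9 + 60) = -41/9, so the R-coordinate is 2/9.
Check: 4/9 + 1/3 + 2/9 = 1.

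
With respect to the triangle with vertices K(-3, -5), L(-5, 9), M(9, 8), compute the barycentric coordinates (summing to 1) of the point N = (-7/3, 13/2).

(1/6, 2/3, 1/6)

Signed area of the reference triangle: [KLM] = ½·((-3)·(9−8) + (-5)·(8−(-5)) + 9·(-5−9)) = ½·(-3 − 65 − 126) = -97.
[NLM] = ½·((-7/3)·(9−8) + (-5)·(8−(13/2)) + 9·(13/2−9)) = ½·(-7/3 − 15/2 − 45/2) = -97/6, so the K-coordinate is (-97/6)/(-97) = 1/6.
[KNM] = ½·((-3)·(13/2−8) + (-7/3)·(8−(-5)) + 9·(-5−(13/2))) = ½·(9/2 − 91/3 − 207/2) = -194/3, so the L-coordinate is 2/3.
[KLN] = ½·((-3)·(9−(13/2)) + (-5)·(13/2−(-5)) + (-7/3)·(-5−9)) = ½·(-15/2 − 115/2 + 98/3) = -97/6, so the M-coordinate is 1/6.
Check: 1/6 + 2/3 + 1/6 = 1.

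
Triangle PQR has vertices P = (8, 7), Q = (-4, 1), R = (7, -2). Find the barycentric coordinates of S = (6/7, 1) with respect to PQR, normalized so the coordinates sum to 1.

Signed area of the reference triangle: [PQR] = ½·(8·(1−(-2)) + (-4)·(-2−7) + 7·(7−1)) = ½·(24 + 36 + 42) = 51.
[SQR] = ½·((6/7)·(1−(-2)) + (-4)·(-2−1) + 7·(1−1)) = ½·(18/7 + 12 + 0) = 51/7, so the P-coordinate is (51/7)/51 = 1/7.
[PSR] = ½·(8·(1−(-2)) + (6/7)·(-2−7) + 7·(7−1)) = ½·(24 − 54/7 + 42) = 204/7, so the Q-coordinate is 4/7.
[PQS] = ½·(8·(1−1) + (-4)·(1−7) + (6/7)·(7−1)) = ½·(0 + 24 + 36/7) = 102/7, so the R-coordinate is 2/7.

(1/7, 4/7, 2/7)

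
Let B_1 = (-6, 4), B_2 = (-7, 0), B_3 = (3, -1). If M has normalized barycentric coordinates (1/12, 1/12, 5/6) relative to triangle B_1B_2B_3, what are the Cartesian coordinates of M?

(17/12, -1/2)

M = (1/12)·B_1 + (1/12)·B_2 + (5/6)·B_3.
x-coordinate: (1/12)·(-6) + (1/12)·(-7) + (5/6)·3 = 17/12.
y-coordinate: (1/12)·4 + (1/12)·0 + (5/6)·(-1) = -1/2.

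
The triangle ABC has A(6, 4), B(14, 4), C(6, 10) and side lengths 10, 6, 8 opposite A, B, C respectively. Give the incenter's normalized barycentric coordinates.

The incenter has barycentric coordinates proportional to the opposite side lengths: (10 : 6 : 8).
Normalizing by 10+6+8 = 24 gives (5/12, 1/4, 1/3).

(5/12, 1/4, 1/3)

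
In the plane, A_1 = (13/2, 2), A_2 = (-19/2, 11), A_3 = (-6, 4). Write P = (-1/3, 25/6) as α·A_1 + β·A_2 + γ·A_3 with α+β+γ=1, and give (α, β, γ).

Signed area of the reference triangle: [A_1A_2A_3] = ½·((13/2)·(11−4) + (-19/2)·(4−2) + (-6)·(2−11)) = ½·(91/2 − 19 + 54) = 161/4.
[PA_2A_3] = ½·((-1/3)·(11−4) + (-19/2)·(4−(25/6)) + (-6)·(25/6−11)) = ½·(-7/3 + 19/12 + 41) = 161/8, so the A_1-coordinate is (161/8)/(161/4) = 1/2.
[A_1PA_3] = ½·((13/2)·(25/6−4) + (-1/3)·(4−2) + (-6)·(2−(25/6))) = ½·(13/12 − 2/3 + 13) = 161/24, so the A_2-coordinate is 1/6.
[A_1A_2P] = ½·((13/2)·(11−(25/6)) + (-19/2)·(25/6−2) + (-1/3)·(2−11)) = ½·(533/12 − 247/12 + 3) = 161/12, so the A_3-coordinate is 1/3.

(1/2, 1/6, 1/3)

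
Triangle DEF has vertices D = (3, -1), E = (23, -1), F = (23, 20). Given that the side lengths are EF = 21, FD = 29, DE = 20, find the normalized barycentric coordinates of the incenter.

The incenter has barycentric coordinates proportional to the opposite side lengths: (21 : 29 : 20).
Normalizing by 21+29+20 = 70 gives (3/10, 29/70, 2/7).

(3/10, 29/70, 2/7)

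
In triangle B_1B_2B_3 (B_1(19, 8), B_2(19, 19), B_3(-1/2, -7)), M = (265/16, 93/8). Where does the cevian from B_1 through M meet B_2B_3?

Barycentric coordinates of M with respect to B_1B_2B_3: (3/8, 1/2, 1/8).
On side B_2B_3 the B_1-coordinate is zero; dropping M's B_1-weight 3/8 and renormalizing the remaining 1/2 : 1/8 gives weights 4/5, 1/5 on B_2, B_3.
N = (4/5)·(19, 19) + (1/5)·(-1/2, -7) = (151/10, 69/5).

(151/10, 69/5)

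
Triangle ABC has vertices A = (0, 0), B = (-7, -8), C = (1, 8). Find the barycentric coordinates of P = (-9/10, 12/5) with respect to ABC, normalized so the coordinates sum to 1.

Signed area of the reference triangle: [ABC] = ½·(0·(-8−8) + (-7)·(8−0) + 1·(0−(-8))) = ½·(0 − 56 + 8) = -24.
[PBC] = ½·((-9/10)·(-8−8) + (-7)·(8−(12/5)) + 1·(12/5−(-8))) = ½·(72/5 − 196/5 + 52/5) = -36/5, so the A-coordinate is (-36/5)/(-24) = 3/10.
[APC] = ½·(0·(12/5−8) + (-9/10)·(8−0) + 1·(0−(12/5))) = ½·(0 − 36/5 − 12/5) = -24/5, so the B-coordinate is 1/5.
[ABP] = ½·(0·(-8−(12/5)) + (-7)·(12/5−0) + (-9/10)·(0−(-8))) = ½·(0 − 84/5 − 36/5) = -12, so the C-coordinate is 1/2.

(3/10, 1/5, 1/2)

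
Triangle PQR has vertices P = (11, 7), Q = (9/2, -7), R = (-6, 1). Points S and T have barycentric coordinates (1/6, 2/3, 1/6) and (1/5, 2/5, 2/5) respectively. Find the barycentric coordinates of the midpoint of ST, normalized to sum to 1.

(11/60, 8/15, 17/60)

Since both coordinate triples sum to 1, the midpoint's barycentrics are the componentwise average.
(1/6+1/5)/2 = 11/60; similarly 8/15 and 17/60.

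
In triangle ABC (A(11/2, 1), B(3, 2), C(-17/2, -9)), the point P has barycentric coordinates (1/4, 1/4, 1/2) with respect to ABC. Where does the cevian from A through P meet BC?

(-14/3, -16/3)

Line AP meets BC where the A-coordinate vanishes; zeroing P's A-weight and renormalizing leaves B, C-weights 1/4 : 1/2 → (1/3, 2/3).
So Q = (1/3)·B + (2/3)·C = (-14/3, -16/3).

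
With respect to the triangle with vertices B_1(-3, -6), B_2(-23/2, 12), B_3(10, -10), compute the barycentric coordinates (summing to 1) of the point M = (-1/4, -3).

Signed area of the reference triangle: [B_1B_2B_3] = ½·((-3)·(12−(-10)) + (-23/2)·(-10−(-6)) + 10·(-6−12)) = ½·(-66 + 46 − 180) = -100.
[MB_2B_3] = ½·((-1/4)·(12−(-10)) + (-23/2)·(-10−(-3)) + 10·(-3−12)) = ½·(-11/2 + 161/2 − 150) = -75/2, so the B_1-coordinate is (-75/2)/(-100) = 3/8.
[B_1MB_3] = ½·((-3)·(-3−(-10)) + (-1/4)·(-10−(-6)) + 10·(-6−(-3))) = ½·(-21 + 1 − 30) = -25, so the B_2-coordinate is 1/4.
[B_1B_2M] = ½·((-3)·(12−(-3)) + (-23/2)·(-3−(-6)) + (-1/4)·(-6−12)) = ½·(-45 − 69/2 + 9/2) = -75/2, so the B_3-coordinate is 3/8.

(3/8, 1/4, 3/8)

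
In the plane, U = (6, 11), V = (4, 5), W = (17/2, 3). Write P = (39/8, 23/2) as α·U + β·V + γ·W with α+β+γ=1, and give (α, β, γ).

Signed area of the reference triangle: [UVW] = ½·(6·(5−3) + 4·(3−11) + (17/2)·(11−5)) = ½·(12 − 32 + 51) = 31/2.
[PVW] = ½·((39/8)·(5−3) + 4·(3−(23/2)) + (17/2)·(23/2−5)) = ½·(39/4 − 34 + 221/4) = 31/2, so the U-coordinate is (31/2)/(31/2) = 1.
[UPW] = ½·(6·(23/2−3) + (39/8)·(3−11) + (17/2)·(11−(23/2))) = ½·(51 − 39 − 17/4) = 31/8, so the V-coordinate is 1/4.
[UVP] = ½·(6·(5−(23/2)) + 4·(23/2−11) + (39/8)·(11−5)) = ½·(-39 + 2 + 117/4) = -31/8, so the W-coordinate is -1/4.
Check: 1 + 1/4 − 1/4 = 1.

(1, 1/4, -1/4)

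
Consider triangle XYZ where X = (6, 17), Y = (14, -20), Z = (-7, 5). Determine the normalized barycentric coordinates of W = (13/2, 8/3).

(1/2, 1/3, 1/6)

Signed area of the reference triangle: [XYZ] = ½·(6·(-20−5) + 14·(5−17) + (-7)·(17−(-20))) = ½·(-150 − 168 − 259) = -577/2.
[WYZ] = ½·((13/2)·(-20−5) + 14·(5−(8/3)) + (-7)·(8/3−(-20))) = ½·(-325/2 + 98/3 − 476/3) = -577/4, so the X-coordinate is (-577/4)/(-577/2) = 1/2.
[XWZ] = ½·(6·(8/3−5) + (13/2)·(5−17) + (-7)·(17−(8/3))) = ½·(-14 − 78 − 301/3) = -577/6, so the Y-coordinate is 1/3.
[XYW] = ½·(6·(-20−(8/3)) + 14·(8/3−17) + (13/2)·(17−(-20))) = ½·(-136 − 602/3 + 481/2) = -577/12, so the Z-coordinate is 1/6.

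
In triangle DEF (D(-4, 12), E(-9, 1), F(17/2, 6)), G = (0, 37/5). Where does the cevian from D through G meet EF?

Barycentric coordinates of G with respect to DEF: (2/5, 1/5, 2/5).
On side EF the D-coordinate is zero; dropping G's D-weight 2/5 and renormalizing the remaining 1/5 : 2/5 gives weights 1/3, 2/3 on E, F.
H = (1/3)·(-9, 1) + (2/3)·(17/2, 6) = (8/3, 13/3).

(8/3, 13/3)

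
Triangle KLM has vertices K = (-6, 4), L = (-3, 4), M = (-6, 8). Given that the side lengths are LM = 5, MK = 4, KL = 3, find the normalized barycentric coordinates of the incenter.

The incenter has barycentric coordinates proportional to the opposite side lengths: (5 : 4 : 3).
Normalizing by 5+4+3 = 12 gives (5/12, 1/3, 1/4).

(5/12, 1/3, 1/4)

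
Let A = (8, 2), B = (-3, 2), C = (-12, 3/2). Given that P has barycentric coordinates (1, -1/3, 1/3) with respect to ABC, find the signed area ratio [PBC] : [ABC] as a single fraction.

The signed ratio [PBC]/[ABC] equals the barycentric coordinate of P at vertex A, which is 1.

1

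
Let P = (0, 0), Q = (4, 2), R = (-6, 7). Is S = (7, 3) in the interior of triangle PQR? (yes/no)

Barycentric coordinates of S: (-5/8, 67/40, -1/20).
The three coordinates are negative, positive, negative; a point is interior exactly when all three are positive.

no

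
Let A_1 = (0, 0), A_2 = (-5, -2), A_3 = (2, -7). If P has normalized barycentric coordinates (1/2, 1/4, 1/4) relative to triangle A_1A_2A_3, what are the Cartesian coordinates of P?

(-3/4, -9/4)

P = (1/2)·A_1 + (1/4)·A_2 + (1/4)·A_3.
x-coordinate: (1/2)·0 + (1/4)·(-5) + (1/4)·2 = -3/4.
y-coordinate: (1/2)·0 + (1/4)·(-2) + (1/4)·(-7) = -9/4.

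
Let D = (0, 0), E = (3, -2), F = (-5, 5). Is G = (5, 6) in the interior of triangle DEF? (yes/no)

no

Barycentric coordinates of G: (-78/5, 11, 28/5).
The three coordinates are negative, positive, positive; a point is interior exactly when all three are positive.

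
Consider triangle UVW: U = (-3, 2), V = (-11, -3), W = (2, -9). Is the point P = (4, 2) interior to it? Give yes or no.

Barycentric coordinates of P: (155/113, -77/113, 35/113).
The three coordinates are positive, negative, positive; a point is interior exactly when all three are positive.

no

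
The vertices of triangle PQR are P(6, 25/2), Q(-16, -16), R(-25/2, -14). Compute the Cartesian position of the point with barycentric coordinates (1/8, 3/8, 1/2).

S = (1/8)·P + (3/8)·Q + (1/2)·R.
x-coordinate: (1/8)·6 + (3/8)·(-16) + (1/2)·(-25/2) = -23/2.
y-coordinate: (1/8)·(25/2) + (3/8)·(-16) + (1/2)·(-14) = -183/16.

(-23/2, -183/16)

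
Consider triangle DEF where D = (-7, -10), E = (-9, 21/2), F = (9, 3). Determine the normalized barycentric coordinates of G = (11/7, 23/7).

(1/7, 2/7, 4/7)

Signed area of the reference triangle: [DEF] = ½·((-7)·(21/2−3) + (-9)·(3−(-10)) + 9·(-10−(21/2))) = ½·(-105/2 − 117 − 369/2) = -177.
[GEF] = ½·((11/7)·(21/2−3) + (-9)·(3−(23/7)) + 9·(23/7−(21/2))) = ½·(165/14 + 18/7 − 909/14) = -177/7, so the D-coordinate is (-177/7)/(-177) = 1/7.
[DGF] = ½·((-7)·(23/7−3) + (11/7)·(3−(-10)) + 9·(-10−(23/7))) = ½·(-2 + 143/7 − 837/7) = -354/7, so the E-coordinate is 2/7.
[DEG] = ½·((-7)·(21/2−(23/7)) + (-9)·(23/7−(-10)) + (11/7)·(-10−(21/2))) = ½·(-101/2 − 837/7 − 451/14) = -708/7, so the F-coordinate is 4/7.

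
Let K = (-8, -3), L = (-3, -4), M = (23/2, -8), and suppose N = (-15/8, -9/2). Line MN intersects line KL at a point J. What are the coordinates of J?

Barycentric coordinates of N with respect to KLM: (1/2, 1/4, 1/4).
On side KL the M-coordinate is zero; dropping N's M-weight 1/4 and renormalizing the remaining 1/2 : 1/4 gives weights 2/3, 1/3 on K, L.
J = (2/3)·(-8, -3) + (1/3)·(-3, -4) = (-19/3, -10/3).

(-19/3, -10/3)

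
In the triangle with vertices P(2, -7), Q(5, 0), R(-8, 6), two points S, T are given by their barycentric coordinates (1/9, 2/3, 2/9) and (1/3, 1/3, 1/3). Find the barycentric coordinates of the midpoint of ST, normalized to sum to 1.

(2/9, 1/2, 5/18)

Since both coordinate triples sum to 1, the midpoint's barycentrics are the componentwise average.
(1/9+1/3)/2 = 2/9; similarly 1/2 and 5/18.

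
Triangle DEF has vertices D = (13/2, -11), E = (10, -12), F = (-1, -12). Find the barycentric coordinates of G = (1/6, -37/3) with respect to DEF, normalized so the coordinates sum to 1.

Signed area of the reference triangle: [DEF] = ½·((13/2)·(-12−(-12)) + 10·(-12−(-11)) + (-1)·(-11−(-12))) = ½·(0 − 10 − 1) = -11/2.
[GEF] = ½·((1/6)·(-12−(-12)) + 10·(-12−(-37/3)) + (-1)·(-37/3−(-12))) = ½·(0 + 10/3 + 1/3) = 11/6, so the D-coordinate is (11/6)/(-11/2) = -1/3.
[DGF] = ½·((13/2)·(-37/3−(-12)) + (1/6)·(-12−(-11)) + (-1)·(-11−(-37/3))) = ½·(-13/6 − 1/6 − 4/3) = -11/6, so the E-coordinate is 1/3.
[DEG] = ½·((13/2)·(-12−(-37/3)) + 10·(-37/3−(-11)) + (1/6)·(-11−(-12))) = ½·(13/6 − 40/3 + 1/6) = -11/2, so the F-coordinate is 1.

(-1/3, 1/3, 1)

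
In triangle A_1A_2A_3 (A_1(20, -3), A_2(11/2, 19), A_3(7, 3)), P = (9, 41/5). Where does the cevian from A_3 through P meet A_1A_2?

(31/3, 35/3)

Barycentric coordinates of P with respect to A_1A_2A_3: (1/5, 2/5, 2/5).
On side A_1A_2 the A_3-coordinate is zero; dropping P's A_3-weight 2/5 and renormalizing the remaining 1/5 : 2/5 gives weights 1/3, 2/3 on A_1, A_2.
Q = (1/3)·(20, -3) + (2/3)·(11/2, 19) = (31/3, 35/3).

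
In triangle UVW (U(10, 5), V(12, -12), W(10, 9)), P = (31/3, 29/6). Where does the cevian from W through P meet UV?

Barycentric coordinates of P with respect to UVW: (1/6, 1/6, 2/3).
On side UV the W-coordinate is zero; dropping P's W-weight 2/3 and renormalizing the remaining 1/6 : 1/6 gives weights 1/2, 1/2 on U, V.
Q = (1/2)·(10, 5) + (1/2)·(12, -12) = (11, -7/2).

(11, -7/2)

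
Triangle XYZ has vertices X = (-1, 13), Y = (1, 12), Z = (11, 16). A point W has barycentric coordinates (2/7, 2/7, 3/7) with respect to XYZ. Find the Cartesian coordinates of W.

(33/7, 14)

W = (2/7)·X + (2/7)·Y + (3/7)·Z.
x-coordinate: (2/7)·(-1) + (2/7)·1 + (3/7)·11 = 33/7.
y-coordinate: (2/7)·13 + (2/7)·12 + (3/7)·16 = 14.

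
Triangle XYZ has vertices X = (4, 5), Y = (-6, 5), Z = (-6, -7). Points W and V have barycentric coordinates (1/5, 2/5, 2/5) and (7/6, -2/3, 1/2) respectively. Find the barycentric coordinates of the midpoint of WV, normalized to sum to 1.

(41/60, -2/15, 9/20)

Since both coordinate triples sum to 1, the midpoint's barycentrics are the componentwise average.
(1/5+7/6)/2 = 41/60; similarly -2/15 and 9/20.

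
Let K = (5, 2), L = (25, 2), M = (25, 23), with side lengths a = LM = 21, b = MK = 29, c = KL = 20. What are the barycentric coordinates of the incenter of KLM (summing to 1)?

The incenter has barycentric coordinates proportional to the opposite side lengths: (21 : 29 : 20).
Normalizing by 21+29+20 = 70 gives (3/10, 29/70, 2/7).

(3/10, 29/70, 2/7)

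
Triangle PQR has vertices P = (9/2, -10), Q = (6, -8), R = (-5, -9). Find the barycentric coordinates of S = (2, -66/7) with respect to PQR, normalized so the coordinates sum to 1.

Signed area of the reference triangle: [PQR] = ½·((9/2)·(-8−(-9)) + 6·(-9−(-10)) + (-5)·(-10−(-8))) = ½·(9/2 + 6 + 10) = 41/4.
[SQR] = ½·(2·(-8−(-9)) + 6·(-9−(-66/7)) + (-5)·(-66/7−(-8))) = ½·(2 + 18/7 + 50/7) = 41/7, so the P-coordinate is (41/7)/(41/4) = 4/7.
[PSR] = ½·((9/2)·(-66/7−(-9)) + 2·(-9−(-10)) + (-5)·(-10−(-66/7))) = ½·(-27/14 + 2 + 20/7) = 41/28, so the Q-coordinate is 1/7.
[PQS] = ½·((9/2)·(-8−(-66/7)) + 6·(-66/7−(-10)) + 2·(-10−(-8))) = ½·(45/7 + 24/7 − 4) = 41/14, so the R-coordinate is 2/7.
Check: 4/7 + 1/7 + 2/7 = 1.

(4/7, 1/7, 2/7)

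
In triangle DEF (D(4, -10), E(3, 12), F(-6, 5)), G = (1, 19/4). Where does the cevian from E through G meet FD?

(-1, -5/2)

Barycentric coordinates of G with respect to DEF: (1/4, 1/2, 1/4).
On side FD the E-coordinate is zero; dropping G's E-weight 1/2 and renormalizing the remaining 1/4 : 1/4 gives weights 1/2, 1/2 on F, D.
H = (1/2)·(-6, 5) + (1/2)·(4, -10) = (-1, -5/2).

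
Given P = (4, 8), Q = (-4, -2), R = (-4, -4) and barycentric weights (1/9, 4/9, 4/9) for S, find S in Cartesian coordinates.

(-28/9, -16/9)

S = (1/9)·P + (4/9)·Q + (4/9)·R.
x-coordinate: (1/9)·4 + (4/9)·(-4) + (4/9)·(-4) = -28/9.
y-coordinate: (1/9)·8 + (4/9)·(-2) + (4/9)·(-4) = -16/9.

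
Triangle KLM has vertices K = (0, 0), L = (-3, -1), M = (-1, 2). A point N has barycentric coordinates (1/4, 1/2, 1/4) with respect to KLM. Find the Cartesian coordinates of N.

(-7/4, 0)

N = (1/4)·K + (1/2)·L + (1/4)·M.
x-coordinate: (1/4)·0 + (1/2)·(-3) + (1/4)·(-1) = -7/4.
y-coordinate: (1/4)·0 + (1/2)·(-1) + (1/4)·2 = 0.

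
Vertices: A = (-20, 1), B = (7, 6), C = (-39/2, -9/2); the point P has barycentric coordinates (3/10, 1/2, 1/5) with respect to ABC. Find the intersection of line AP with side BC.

Line AP meets BC where the A-coordinate vanishes; zeroing P's A-weight and renormalizing leaves B, C-weights 1/2 : 1/5 → (5/7, 2/7).
So Q = (5/7)·B + (2/7)·C = (-4/7, 3).

(-4/7, 3)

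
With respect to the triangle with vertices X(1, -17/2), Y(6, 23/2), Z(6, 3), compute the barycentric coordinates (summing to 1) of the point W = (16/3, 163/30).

Signed area of the reference triangle: [XYZ] = ½·(1·(23/2−3) + 6·(3−(-17/2)) + 6·(-17/2−(23/2))) = ½·(17/2 + 69 − 120) = -85/4.
[WYZ] = ½·((16/3)·(23/2−3) + 6·(3−(163/30)) + 6·(163/30−(23/2))) = ½·(136/3 − 73/5 − 182/5) = -17/6, so the X-coordinate is (-17/6)/(-85/4) = 2/15.
[XWZ] = ½·(1·(163/30−3) + (16/3)·(3−(-17/2)) + 6·(-17/2−(163/30))) = ½·(73/30 + 184/3 − 418/5) = -119/12, so the Y-coordinate is 7/15.
[XYW] = ½·(1·(23/2−(163/30)) + 6·(163/30−(-17/2)) + (16/3)·(-17/2−(23/2))) = ½·(91/15 + 418/5 − 320/3) = -17/2, so the Z-coordinate is 2/5.

(2/15, 7/15, 2/5)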